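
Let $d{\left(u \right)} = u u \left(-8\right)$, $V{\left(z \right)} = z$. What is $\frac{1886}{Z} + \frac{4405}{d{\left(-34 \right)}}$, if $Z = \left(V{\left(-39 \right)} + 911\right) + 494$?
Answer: $\frac{5712249}{6316384} \approx 0.90435$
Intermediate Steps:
$Z = 1366$ ($Z = \left(-39 + 911\right) + 494 = 872 + 494 = 1366$)
$d{\left(u \right)} = - 8 u^{2}$ ($d{\left(u \right)} = u^{2} \left(-8\right) = - 8 u^{2}$)
$\frac{1886}{Z} + \frac{4405}{d{\left(-34 \right)}} = \frac{1886}{1366} + \frac{4405}{\left(-8\right) \left(-34\right)^{2}} = 1886 \cdot \frac{1}{1366} + \frac{4405}{\left(-8\right) 1156} = \frac{943}{683} + \frac{4405}{-9248} = \frac{943}{683} + 4405 \left(- \frac{1}{9248}\right) = \frac{943}{683} - \frac{4405}{9248} = \frac{5712249}{6316384}$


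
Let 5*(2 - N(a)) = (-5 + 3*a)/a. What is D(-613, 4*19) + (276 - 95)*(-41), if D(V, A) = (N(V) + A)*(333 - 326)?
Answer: -21084783/3065 ≈ -6879.2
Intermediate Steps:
N(a) = 2 - (-5 + 3*a)/(5*a)
D(V, A) = 49/5 + 7*A + 7/V (D(V, A) = ((7/5 + 1/V) + A)*(333 - 326) = (7/5 + A + 1/V)*7 = 49/5 + 7*A + 7/V)
D(-613, 4*19) + (276 - 95)*(-41) = (49/5 + 7*(4*19) + 7/(-613)) + (276 - 95)*(-41) = (49/5 + 7*76 + 7*(-1/613)) + 181*(-41) = (49/5 + 532 - 7/613) - 7421 = 1660582/3065 - 7421 = -21084783/3065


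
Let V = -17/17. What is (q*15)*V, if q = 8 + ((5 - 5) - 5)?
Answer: -45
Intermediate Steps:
q = 3 (q = 8 + (0 - 5) = 8 - 5 = 3)
V = -1 (V = -17*1/17 = -1)
(q*15)*V = (3*15)*(-1) = 45*(-1) = -45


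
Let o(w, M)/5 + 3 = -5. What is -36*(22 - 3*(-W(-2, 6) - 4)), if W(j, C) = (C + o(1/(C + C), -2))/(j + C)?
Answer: -306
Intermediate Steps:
o(w, M) = -40 (o(w, M) = -15 + 5*(-5) = -15 - 25 = -40)
W(j, C) = (-40 + C)/(C + j) (W(j, C) = (C - 40)/(j + C) = (-40 + C)/(C + j))
-36*(22 - 3*(-W(-2, 6) - 4)) = -36*(22 - 3*(-(-40 + 6)/(6 - 2) - 4)) = -36*(22 - 3*(-(-34)/4 - 4)) = -36*(22 - 3*(-1*(-17/2) - 4)) = -36*(22 - 3*(17/2 - 4)) = -36*(22 - 3*9/2) = -36*(22 - 27/2) = -36*17/2 = -306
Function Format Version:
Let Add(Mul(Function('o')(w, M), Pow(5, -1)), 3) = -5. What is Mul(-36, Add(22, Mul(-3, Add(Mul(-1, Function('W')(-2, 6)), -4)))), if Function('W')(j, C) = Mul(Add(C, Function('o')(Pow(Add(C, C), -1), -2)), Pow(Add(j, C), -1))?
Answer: -306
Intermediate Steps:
Function('o')(w, M) = -40 (Function('o')(w, M) = Add(-15, Mul(5, -5)) = Add(-15, -25) = -40)
Function('W')(j, C) = Mul(Pow(Add(C, j), -1), Add(-40, C)) (Function('W')(j, C) = Mul(Add(C, -40), Pow(Add(j, C), -1)) = Mul(Add(-40, C), Pow(Add(C, j), -1)) = Mul(Pow(Add(C, j), -1), Add(-40, C)))
Mul(-36, Add(22, Mul(-3, Add(Mul(-1, Function('W')(-2, 6)), -4)))) = Mul(-36, Add(22, Mul(-3, Add(Mul(-1, Mul(Pow(Add(6, -2), -1), Add(-40, 6))), -4)))) = Mul(-36, Add(22, Mul(-3, Add(Mul(-1, Mul(Pow(4, -1), -34)), -4)))) = Mul(-36, Add(22, Mul(-3, Add(Mul(-1, Mul(Rational(1, 4), -34)), -4)))) = Mul(-36, Add(22, Mul(-3, Add(Mul(-1, Rational(-17, 2)), -4)))) = Mul(-36, Add(22, Mul(-3, Add(Rational(17, 2), -4)))) = Mul(-36, Add(22, Mul(-3, Rational(9, 2)))) = Mul(-36, Add(22, Rational(-27, 2))) = Mul(-36, Rational(17, 2)) = -306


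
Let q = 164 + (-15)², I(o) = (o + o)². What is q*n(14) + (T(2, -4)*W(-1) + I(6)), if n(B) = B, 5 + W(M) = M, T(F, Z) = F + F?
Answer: 5566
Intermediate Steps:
T(F, Z) = 2*F
I(o) = 4*o² (I(o) = (2*o)² = 4*o²)
W(M) = -5 + M
q = 389 (q = 164 + 225 = 389)
q*n(14) + (T(2, -4)*W(-1) + I(6)) = 389*14 + ((2*2)*(-5 - 1) + 4*6²) = 5446 + (4*(-6) + 4*36) = 5446 + (-24 + 144) = 5446 + 120 = 5566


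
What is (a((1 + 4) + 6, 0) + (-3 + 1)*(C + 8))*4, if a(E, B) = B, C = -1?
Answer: -56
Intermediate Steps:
(a((1 + 4) + 6, 0) + (-3 + 1)*(C + 8))*4 = (0 + (-3 + 1)*(-1 + 8))*4 = (0 - 2*7)*4 = (0 - 14)*4 = -14*4 = -56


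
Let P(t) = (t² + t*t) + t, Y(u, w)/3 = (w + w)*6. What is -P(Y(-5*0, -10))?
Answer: -258840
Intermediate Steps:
Y(u, w) = 36*w (Y(u, w) = 3*((w + w)*6) = 3*((2*w)*6) = 3*(12*w) = 36*w)
P(t) = t + 2*t² (P(t) = (t² + t²) + t = 2*t² + t = t + 2*t²)
-P(Y(-5*0, -10)) = -36*(-10)*(1 + 2*(36*(-10))) = -(-360)*(1 + 2*(-360)) = -(-360)*(1 - 720) = -(-360)*(-719) = -1*258840 = -258840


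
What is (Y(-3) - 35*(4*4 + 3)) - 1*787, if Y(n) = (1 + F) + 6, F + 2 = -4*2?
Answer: -1455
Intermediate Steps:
F = -10 (F = -2 - 4*2 = -2 - 8 = -10)
Y(n) = -3 (Y(n) = (1 - 10) + 6 = -9 + 6 = -3)
(Y(-3) - 35*(4*4 + 3)) - 1*787 = (-3 - 35*(4*4 + 3)) - 1*787 = (-3 - 35*(16 + 3)) - 787 = (-3 - 35*19) - 787 = (-3 - 665) - 787 = -668 - 787 = -1455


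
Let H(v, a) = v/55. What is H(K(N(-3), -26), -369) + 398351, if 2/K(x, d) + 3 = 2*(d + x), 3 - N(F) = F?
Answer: 942100113/2365 ≈ 3.9835e+5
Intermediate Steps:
N(F) = 3 - F
K(x, d) = 2/(-3 + 2*d + 2*x) (K(x, d) = 2/(-3 + 2*(d + x)) = 2/(-3 + (2*d + 2*x)) = 2/(-3 + 2*d + 2*x))
H(v, a) = v/55 (H(v, a) = v*(1/55) = v/55)
H(K(N(-3), -26), -369) + 398351 = (2/(-3 + 2*(-26) + 2*(3 - 1*(-3))))/55 + 398351 = (2/(-3 - 52 + 2*(3 + 3)))/55 + 398351 = (2/(-3 - 52 + 2*6))/55 + 398351 = (2/(-3 - 52 + 12))/55 + 398351 = (2/(-43))/55 + 398351 = (2*(-1/43))/55 + 398351 = (1/55)*(-2/43) + 398351 = -2/2365 + 398351 = 942100113/2365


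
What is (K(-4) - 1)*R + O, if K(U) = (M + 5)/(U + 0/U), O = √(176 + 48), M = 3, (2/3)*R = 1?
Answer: -9/2 + 4*√14 ≈ 10.467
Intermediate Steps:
R = 3/2 (R = (3/2)*1 = 3/2 ≈ 1.5000)
O = 4*√14 (O = √224 = 4*√14 ≈ 14.967)
K(U) = 8/U (K(U) = (3 + 5)/(U + 0/U) = 8/(U + 0) = 8/U)
(K(-4) - 1)*R + O = (8/(-4) - 1)*(3/2) + 4*√14 = (8*(-¼) - 1)*(3/2) + 4*√14 = (-2 - 1)*(3/2) + 4*√14 = -3*3/2 + 4*√14 = -9/2 + 4*√14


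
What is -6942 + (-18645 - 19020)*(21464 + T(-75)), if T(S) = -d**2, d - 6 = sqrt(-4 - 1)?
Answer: -807280887 + 451980*I*sqrt(5) ≈ -8.0728e+8 + 1.0107e+6*I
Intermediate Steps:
d = 6 + I*sqrt(5) (d = 6 + sqrt(-4 - 1) = 6 + sqrt(-5) = 6 + I*sqrt(5) ≈ 6.0 + 2.2361*I)
T(S) = -(6 + I*sqrt(5))**2
-6942 + (-18645 - 19020)*(21464 + T(-75)) = -6942 + (-18645 - 19020)*(21464 - (6 + I*sqrt(5))**2) = -6942 - 37665*(21464 - (6 + I*sqrt(5))**2) = -6942 + (-808441560 + 37665*(6 + I*sqrt(5))**2) = -808448502 + 37665*(6 + I*sqrt(5))**2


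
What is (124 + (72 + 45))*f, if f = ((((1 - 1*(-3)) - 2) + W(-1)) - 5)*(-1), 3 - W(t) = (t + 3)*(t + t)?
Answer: -964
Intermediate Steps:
W(t) = 3 - 2*t*(3 + t) (W(t) = 3 - (t + 3)*(t + t) = 3 - (3 + t)*2*t = 3 - 2*t*(3 + t))
f = -4 (f = ((((1 - 1*(-3)) - 2) + (3 - 6*(-1) - 2*(-1)²)) - 5)*(-1) = ((((1 + 3) - 2) + (3 + 6 - 2*1)) - 5)*(-1) = (((4 - 2) + (3 + 6 - 2)) - 5)*(-1) = ((2 + 7) - 5)*(-1) = (9 - 5)*(-1) = 4*(-1) = -4)
(124 + (72 + 45))*f = (124 + (72 + 45))*(-4) = (124 + 117)*(-4) = 241*(-4) = -964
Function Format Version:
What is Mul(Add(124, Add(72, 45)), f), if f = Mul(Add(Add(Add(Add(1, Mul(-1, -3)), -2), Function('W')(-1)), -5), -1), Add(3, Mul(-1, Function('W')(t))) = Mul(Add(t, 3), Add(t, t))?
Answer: -964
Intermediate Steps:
Function('W')(t) = Add(3, Mul(-2, t, Add(3, t))) (Function('W')(t) = Add(3, Mul(-1, Mul(Add(t, 3), Add(t, t)))) = Add(3, Mul(-1, Mul(Add(3, t), Mul(2, t)))) = Add(3, Mul(-1, Mul(2, t, Add(3, t)))) = Add(3, Mul(-2, t, Add(3, t))))
f = -4 (f = Mul(Add(Add(Add(Add(1, Mul(-1, -3)), -2), Add(3, Mul(-6, -1), Mul(-2, Pow(-1, 2)))), -5), -1) = Mul(Add(Add(Add(Add(1, 3), -2), Add(3, 6, Mul(-2, 1))), -5), -1) = Mul(Add(Add(Add(4, -2), Add(3, 6, -2)), -5), -1) = Mul(Add(Add(2, 7), -5), -1) = Mul(Add(9, -5), -1) = Mul(4, -1) = -4)
Mul(Add(124, Add(72, 45)), f) = Mul(Add(124, Add(72, 45)), -4) = Mul(Add(124, 117), -4) = Mul(241, -4) = -964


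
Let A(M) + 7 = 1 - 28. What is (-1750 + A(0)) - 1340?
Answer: -3124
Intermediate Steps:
A(M) = -34 (A(M) = -7 + (1 - 28) = -7 - 27 = -34)
(-1750 + A(0)) - 1340 = (-1750 - 34) - 1340 = -1784 - 1340 = -3124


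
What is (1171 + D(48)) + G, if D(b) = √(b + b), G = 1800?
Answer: 2971 + 4*√6 ≈ 2980.8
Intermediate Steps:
D(b) = √2*√b (D(b) = √(2*b) = √2*√b)
(1171 + D(48)) + G = (1171 + √2*√48) + 1800 = (1171 + √2*(4*√3)) + 1800 = (1171 + 4*√6) + 1800 = 2971 + 4*√6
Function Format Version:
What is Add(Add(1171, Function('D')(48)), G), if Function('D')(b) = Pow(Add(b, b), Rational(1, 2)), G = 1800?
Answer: Add(2971, Mul(4, Pow(6, Rational(1, 2)))) ≈ 2980.8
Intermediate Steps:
Function('D')(b) = Mul(Pow(2, Rational(1, 2)), Pow(b, Rational(1, 2))) (Function('D')(b) = Pow(Mul(2, b), Rational(1, 2)) = Mul(Pow(2, Rational(1, 2)), Pow(b, Rational(1, 2))))
Add(Add(1171, Function('D')(48)), G) = Add(Add(1171, Mul(Pow(2, Rational(1, 2)), Pow(48, Rational(1, 2)))), 1800) = Add(Add(1171, Mul(Pow(2, Rational(1, 2)), Mul(4, Pow(3, Rational(1, 2))))), 1800) = Add(Add(1171, Mul(4, Pow(6, Rational(1, 2)))), 1800) = Add(2971, Mul(4, Pow(6, Rational(1, 2))))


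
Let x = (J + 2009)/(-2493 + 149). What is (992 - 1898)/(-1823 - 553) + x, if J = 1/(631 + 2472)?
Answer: -171293407/360034884 ≈ -0.47577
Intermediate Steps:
J = 1/3103 ≈ 0.00032227
x = -779241/909179 (x = (1/3103 + 2009)/(-2493 + 149) = (6233928/3103)/(-2344) = (6233928/3103)*(-1/2344) = -779241/909179 ≈ -0.85708)
(992 - 1898)/(-1823 - 553) + x = (992 - 1898)/(-1823 - 553) - 779241/909179 = -906/(-2376) - 779241/909179 = -906*(-1/2376) - 779241/909179 = 151/396 - 779241/909179 = -171293407/360034884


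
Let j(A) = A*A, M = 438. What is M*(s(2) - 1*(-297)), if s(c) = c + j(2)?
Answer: 132714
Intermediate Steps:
j(A) = A²
s(c) = 4 + c (s(c) = c + 2² = c + 4 = 4 + c)
M*(s(2) - 1*(-297)) = 438*((4 + 2) - 1*(-297)) = 438*(6 + 297) = 438*303 = 132714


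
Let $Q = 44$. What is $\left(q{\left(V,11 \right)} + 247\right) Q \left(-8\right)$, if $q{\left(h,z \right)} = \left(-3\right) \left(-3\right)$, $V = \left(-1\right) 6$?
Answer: $-90112$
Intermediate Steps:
$V = -6$
$q{\left(h,z \right)} = 9$
$\left(q{\left(V,11 \right)} + 247\right) Q \left(-8\right) = \left(9 + 247\right) 44 \left(-8\right) = 256 \left(-352\right) = -90112$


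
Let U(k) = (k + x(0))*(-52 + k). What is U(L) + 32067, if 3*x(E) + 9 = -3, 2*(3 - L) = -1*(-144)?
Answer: 40900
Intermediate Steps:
L = -69 (L = 3 - (-1)*(-144)/2 = 3 - ½*144 = 3 - 72 = -69)
x(E) = -4 (x(E) = -3 + (⅓)*(-3) = -3 - 1 = -4)
U(k) = (-52 + k)*(-4 + k) (U(k) = (k - 4)*(-52 + k) = (-4 + k)*(-52 + k) = (-52 + k)*(-4 + k))
U(L) + 32067 = (208 + (-69)² - 56*(-69)) + 32067 = (208 + 4761 + 3864) + 32067 = 8833 + 32067 = 40900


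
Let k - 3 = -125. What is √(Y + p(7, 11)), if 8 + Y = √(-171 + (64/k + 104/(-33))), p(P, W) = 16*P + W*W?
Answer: √(911738025 + 2013*I*√707817099)/2013 ≈ 15.006 + 0.44036*I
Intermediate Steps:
k = -122 (k = 3 - 125 = -122)
p(P, W) = W² + 16*P (p(P, W) = 16*P + W² = W² + 16*P)
Y = -8 + I*√707817099/2013 (Y = -8 + √(-171 + (64/(-122) + 104/(-33))) = -8 + √(-171 + (64*(-1/122) + 104*(-1/33))) = -8 + √(-171 + (-32/61 - 104/33)) = -8 + √(-171 - 7400/2013) = -8 + √(-351623/2013) = -8 + I*√707817099/2013 ≈ -8.0 + 13.217*I)
√(Y + p(7, 11)) = √((-8 + I*√707817099/2013) + (11² + 16*7)) = √((-8 + I*√707817099/2013) + (121 + 112)) = √((-8 + I*√707817099/2013) + 233) = √(225 + I*√707817099/2013)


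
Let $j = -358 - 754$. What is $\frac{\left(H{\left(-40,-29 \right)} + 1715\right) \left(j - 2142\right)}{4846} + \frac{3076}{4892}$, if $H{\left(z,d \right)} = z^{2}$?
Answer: $- \frac{6594393328}{2963329} \approx -2225.3$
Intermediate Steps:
$j = -1112$
$\frac{\left(H{\left(-40,-29 \right)} + 1715\right) \left(j - 2142\right)}{4846} + \frac{3076}{4892} = \frac{\left(\left(-40\right)^{2} + 1715\right) \left(-1112 - 2142\right)}{4846} + \frac{3076}{4892} = \left(1600 + 1715\right) \left(-3254\right) \frac{1}{4846} + 3076 \cdot \frac{1}{4892} = 3315 \left(-3254\right) \frac{1}{4846} + \frac{769}{1223} = \left(-10787010\right) \frac{1}{4846} + \frac{769}{1223} = - \frac{5393505}{2423} + \frac{769}{1223} = - \frac{6594393328}{2963329}$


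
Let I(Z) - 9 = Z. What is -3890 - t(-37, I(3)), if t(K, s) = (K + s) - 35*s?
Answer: -3445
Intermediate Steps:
I(Z) = 9 + Z
t(K, s) = K - 34*s
-3890 - t(-37, I(3)) = -3890 - (-37 - 34*(9 + 3)) = -3890 - (-37 - 34*12) = -3890 - (-37 - 408) = -3890 - 1*(-445) = -3890 + 445 = -3445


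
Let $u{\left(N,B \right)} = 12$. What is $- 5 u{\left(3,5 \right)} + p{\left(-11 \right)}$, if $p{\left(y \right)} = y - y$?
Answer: $-60$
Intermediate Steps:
$p{\left(y \right)} = 0$
$- 5 u{\left(3,5 \right)} + p{\left(-11 \right)} = \left(-5\right) 12 + 0 = -60 + 0 = -60$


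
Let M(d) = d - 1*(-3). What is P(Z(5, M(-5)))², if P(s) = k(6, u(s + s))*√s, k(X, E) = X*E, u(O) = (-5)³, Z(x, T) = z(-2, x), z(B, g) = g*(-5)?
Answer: -14062500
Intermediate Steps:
M(d) = 3 + d (M(d) = d + 3 = 3 + d)
z(B, g) = -5*g
Z(x, T) = -5*x
u(O) = -125
k(X, E) = E*X
P(s) = -750*√s (P(s) = (-125*6)*√s = -750*√s)
P(Z(5, M(-5)))² = (-750*5*I)² = (-3750*I)² = -14062500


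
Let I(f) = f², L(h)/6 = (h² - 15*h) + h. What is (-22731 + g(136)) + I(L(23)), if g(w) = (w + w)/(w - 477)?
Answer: 518262781/341 ≈ 1.5198e+6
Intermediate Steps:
g(w) = 2*w/(-477 + w) (g(w) = (2*w)/(-477 + w) = 2*w/(-477 + w))
L(h) = -84*h + 6*h² (L(h) = 6*((h² - 15*h) + h) = 6*(h² - 14*h) = -84*h + 6*h²)
(-22731 + g(136)) + I(L(23)) = (-22731 + 2*136/(-477 + 136)) + (6*23*(-14 + 23))² = (-22731 + 2*136/(-341)) + (6*23*9)² = (-22731 + 2*136*(-1/341)) + 1242² = (-22731 - 272/341) + 1542564 = -7751543/341 + 1542564 = 518262781/341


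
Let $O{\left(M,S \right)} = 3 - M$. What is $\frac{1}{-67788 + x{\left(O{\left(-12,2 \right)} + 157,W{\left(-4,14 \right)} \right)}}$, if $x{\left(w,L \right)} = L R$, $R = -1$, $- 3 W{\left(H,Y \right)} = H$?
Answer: $- \frac{3}{203368} \approx -1.4752 \cdot 10^{-5}$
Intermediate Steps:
$W{\left(H,Y \right)} = - \frac{H}{3}$
$x{\left(w,L \right)} = - L$ ($x{\left(w,L \right)} = L \left(-1\right) = - L$)
$\frac{1}{-67788 + x{\left(O{\left(-12,2 \right)} + 157,W{\left(-4,14 \right)} \right)}} = \frac{1}{-67788 - \left(- \frac{1}{3}\right) \left(-4\right)} = \frac{1}{-67788 - \frac{4}{3}} = \frac{1}{- \frac{203368}{3}} = - \frac{3}{203368}$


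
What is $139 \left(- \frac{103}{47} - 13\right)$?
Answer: $- \frac{99246}{47} \approx -2111.6$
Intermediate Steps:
$139 \left(- \frac{103}{47} - 13\right) = 139 \left(- \frac{714}{47}\right) = - \frac{99246}{47}$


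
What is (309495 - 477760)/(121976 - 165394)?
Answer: 168265/43418 ≈ 3.8755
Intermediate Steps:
(309495 - 477760)/(121976 - 165394) = -168265/(-43418) = -168265*(-1/43418) = 168265/43418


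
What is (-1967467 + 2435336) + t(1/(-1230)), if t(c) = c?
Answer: 575478869/1230 ≈ 4.6787e+5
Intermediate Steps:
(-1967467 + 2435336) + t(1/(-1230)) = (-1967467 + 2435336) + 1/(-1230) = 467869 - 1/1230 = 575478869/1230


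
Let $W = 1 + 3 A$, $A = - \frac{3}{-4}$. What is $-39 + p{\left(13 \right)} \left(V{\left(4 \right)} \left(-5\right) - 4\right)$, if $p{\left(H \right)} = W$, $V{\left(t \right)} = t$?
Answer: $-117$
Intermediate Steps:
$A = \frac{3}{4}$ ($A = \left(-3\right) \left(- \frac{1}{4}\right) = \frac{3}{4} \approx 0.75$)
$W = \frac{13}{4}$ ($W = 1 + 3 \cdot \frac{3}{4} = 1 + \frac{9}{4} = \frac{13}{4} \approx 3.25$)
$p{\left(H \right)} = \frac{13}{4}$
$-39 + p{\left(13 \right)} \left(V{\left(4 \right)} \left(-5\right) - 4\right) = -39 + \frac{13 \left(4 \left(-5\right) - 4\right)}{4} = -39 + \frac{13 \left(-20 - 4\right)}{4} = -39 + \frac{13}{4} \left(-24\right) = -39 - 78 = -117$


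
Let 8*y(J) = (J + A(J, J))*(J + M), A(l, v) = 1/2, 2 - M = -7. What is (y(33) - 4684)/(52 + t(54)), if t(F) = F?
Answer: -36065/848 ≈ -42.529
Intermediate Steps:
M = 9 (M = 2 - 1*(-7) = 2 + 7 = 9)
A(l, v) = 1/2
y(J) = (1/2 + J)*(9 + J)/8 (y(J) = ((J + 1/2)*(J + 9))/8 = ((1/2 + J)*(9 + J))/8 = (1/2 + J)*(9 + J)/8)
(y(33) - 4684)/(52 + t(54)) = ((9/16 + (1/8)*33**2 + (19/16)*33) - 4684)/(52 + 54) = ((9/16 + (1/8)*1089 + 627/16) - 4684)/106 = ((9/16 + 1089/8 + 627/16) - 4684)*(1/106) = (1407/8 - 4684)*(1/106) = -36065/8*1/106 = -36065/848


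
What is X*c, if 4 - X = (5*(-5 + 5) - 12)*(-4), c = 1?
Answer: -44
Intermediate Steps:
X = -44 (X = 4 - (5*(-5 + 5) - 12)*(-4) = 4 - (5*0 - 12)*(-4) = 4 - (0 - 12)*(-4) = 4 - (-12)*(-4) = 4 - 1*48 = 4 - 48 = -44)
X*c = -44*1 = -44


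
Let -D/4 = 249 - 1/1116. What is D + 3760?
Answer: 771157/279 ≈ 2764.0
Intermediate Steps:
D = -277883/279 (D = -4*(249 - 1/1116) = -4*277883/1116 = -277883/279 ≈ -996.00)
D + 3760 = -277883/279 + 3760 = 771157/279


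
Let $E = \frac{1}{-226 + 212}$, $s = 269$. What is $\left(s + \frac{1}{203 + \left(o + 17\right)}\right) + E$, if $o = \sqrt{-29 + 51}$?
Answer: $\frac{8279375}{30786} - \frac{\sqrt{22}}{48378} \approx 268.93$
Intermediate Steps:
$o = \sqrt{22} \approx 4.6904$
$E = - \frac{1}{14}$ ($E = \frac{1}{-14} = - \frac{1}{14} \approx -0.071429$)
$\left(s + \frac{1}{203 + \left(o + 17\right)}\right) + E = \left(269 + \frac{1}{203 + \left(\sqrt{22} + 17\right)}\right) - \frac{1}{14} = \left(269 + \frac{1}{203 + \left(17 + \sqrt{22}\right)}\right) - \frac{1}{14} = \left(269 + \frac{1}{220 + \sqrt{22}}\right) - \frac{1}{14} = \frac{3765}{14} + \frac{1}{220 + \sqrt{22}}$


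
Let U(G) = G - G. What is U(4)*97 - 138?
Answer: -138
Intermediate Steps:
U(G) = 0
U(4)*97 - 138 = 0*97 - 138 = 0 - 138 = -138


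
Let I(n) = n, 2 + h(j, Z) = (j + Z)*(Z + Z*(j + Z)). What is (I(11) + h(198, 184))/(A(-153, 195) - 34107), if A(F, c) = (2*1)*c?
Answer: -26920313/33717 ≈ -798.42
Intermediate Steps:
h(j, Z) = -2 + (Z + j)*(Z + Z*(Z + j)) (h(j, Z) = -2 + (j + Z)*(Z + Z*(j + Z)) = -2 + (Z + j)*(Z + Z*(Z + j)))
A(F, c) = 2*c
(I(11) + h(198, 184))/(A(-153, 195) - 34107) = (11 + (-2 + 184² + 184³ + 184*198 + 184*198² + 2*198*184²))/(2*195 - 34107) = (11 + (-2 + 33856 + 6229504 + 36432 + 184*39204 + 2*198*33856))/(390 - 34107) = (11 + (-2 + 33856 + 6229504 + 36432 + 7213536 + 13406976))/(-33717) = (11 + 26920302)*(-1/33717) = 26920313*(-1/33717) = -26920313/33717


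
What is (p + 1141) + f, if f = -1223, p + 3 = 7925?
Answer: 7840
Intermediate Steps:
p = 7922 (p = -3 + 7925 = 7922)
(p + 1141) + f = (7922 + 1141) - 1223 = 9063 - 1223 = 7840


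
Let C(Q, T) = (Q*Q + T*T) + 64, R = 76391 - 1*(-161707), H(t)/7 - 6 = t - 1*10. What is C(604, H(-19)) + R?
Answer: 628899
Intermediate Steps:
H(t) = -28 + 7*t (H(t) = 42 + 7*(t - 1*10) = 42 + 7*(t - 10) = 42 + 7*(-10 + t) = 42 + (-70 + 7*t) = -28 + 7*t)
R = 238098 (R = 76391 + 161707 = 238098)
C(Q, T) = 64 + Q² + T² (C(Q, T) = (Q² + T²) + 64 = 64 + Q² + T²)
C(604, H(-19)) + R = (64 + 604² + (-28 + 7*(-19))²) + 238098 = (64 + 364816 + (-28 - 133)²) + 238098 = (64 + 364816 + (-161)²) + 238098 = (64 + 364816 + 25921) + 238098 = 390801 + 238098 = 628899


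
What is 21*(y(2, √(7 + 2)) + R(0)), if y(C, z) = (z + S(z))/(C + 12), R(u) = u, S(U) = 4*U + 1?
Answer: 24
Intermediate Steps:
S(U) = 1 + 4*U
y(C, z) = (1 + 5*z)/(12 + C) (y(C, z) = (z + (1 + 4*z))/(C + 12) = (1 + 5*z)/(12 + C))
21*(y(2, √(7 + 2)) + R(0)) = 21*((1 + 5*√(7 + 2))/(12 + 2) + 0) = 21*((1 + 5*√9)/14 + 0) = 21*((1 + 5*3)/14 + 0) = 21*((1 + 15)/14 + 0) = 21*((1/14)*16 + 0) = 21*(8/7 + 0) = 21*(8/7) = 24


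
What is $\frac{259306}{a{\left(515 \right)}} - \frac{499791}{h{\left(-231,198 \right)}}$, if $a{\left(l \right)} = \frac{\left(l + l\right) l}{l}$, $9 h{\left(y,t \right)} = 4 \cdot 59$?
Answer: $- \frac{2285933177}{121540} \approx -18808.0$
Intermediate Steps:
$h{\left(y,t \right)} = \frac{236}{9}$ ($h{\left(y,t \right)} = \frac{4 \cdot 59}{9} = \frac{1}{9} \cdot 236 = \frac{236}{9}$)
$a{\left(l \right)} = 2 l$ ($a{\left(l \right)} = \frac{2 l l}{l} = \frac{2 l^{2}}{l} = 2 l$)
$\frac{259306}{a{\left(515 \right)}} - \frac{499791}{h{\left(-231,198 \right)}} = \frac{259306}{2 \cdot 515} - \frac{499791}{\frac{236}{9}} = \frac{259306}{1030} - \frac{4498119}{236} = 259306 \cdot \frac{1}{1030} - \frac{4498119}{236} = \frac{129653}{515} - \frac{4498119}{236} = - \frac{2285933177}{121540}$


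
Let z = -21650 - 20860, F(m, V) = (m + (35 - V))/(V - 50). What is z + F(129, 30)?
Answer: -425167/10 ≈ -42517.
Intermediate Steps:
F(m, V) = (35 + m - V)/(-50 + V)
z = -42510
z + F(129, 30) = -42510 + (35 + 129 - 1*30)/(-50 + 30) = -42510 + (35 + 129 - 30)/(-20) = -42510 - 1/20*134 = -42510 - 67/10 = -425167/10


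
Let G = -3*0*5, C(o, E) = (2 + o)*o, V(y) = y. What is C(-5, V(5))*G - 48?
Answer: -48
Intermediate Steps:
C(o, E) = o*(2 + o)
G = 0 (G = 0*5 = 0)
C(-5, V(5))*G - 48 = -5*(2 - 5)*0 - 48 = -5*(-3)*0 - 48 = 15*0 - 48 = 0 - 48 = -48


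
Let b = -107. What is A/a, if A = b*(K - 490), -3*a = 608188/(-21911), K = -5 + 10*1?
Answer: 31880505/5684 ≈ 5608.8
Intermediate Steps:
K = 5 (K = -5 + 10 = 5)
a = 608188/65733 (a = -608188/(3*(-21911)) = -608188*(-1)/(3*21911) = -1/3*(-608188/21911) = 608188/65733 ≈ 9.2524)
A = 51895 (A = -107*(5 - 490) = -107*(-485) = 51895)
A/a = 51895/(608188/65733) = 51895*(65733/608188) = 31880505/5684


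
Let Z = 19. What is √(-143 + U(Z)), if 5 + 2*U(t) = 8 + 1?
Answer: I*√141 ≈ 11.874*I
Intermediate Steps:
U(t) = 2 (U(t) = -5/2 + (8 + 1)/2 = -5/2 + (½)*9 = -5/2 + 9/2 = 2)
√(-143 + U(Z)) = √(-143 + 2) = √(-141) = I*√141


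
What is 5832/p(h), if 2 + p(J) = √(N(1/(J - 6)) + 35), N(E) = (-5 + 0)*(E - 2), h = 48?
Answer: 489888/1717 + 5832*√79170/1717 ≈ 1241.0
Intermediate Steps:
N(E) = 10 - 5*E (N(E) = -5*(-2 + E) = 10 - 5*E)
p(J) = -2 + √(45 - 5/(-6 + J)) (p(J) = -2 + √((10 - 5/(J - 6)) + 35) = -2 + √((10 - 5/(-6 + J)) + 35) = -2 + √(45 - 5/(-6 + J)))
5832/p(h) = 5832/(-2 + √5*√((-55 + 9*48)/(-6 + 48))) = 5832/(-2 + √5*√((-55 + 432)/42)) = 5832/(-2 + √5*√((1/42)*377)) = 5832/(-2 + √5*√(377/42)) = 5832/(-2 + √5*(√15834/42)) = 5832/(-2 + √79170/42)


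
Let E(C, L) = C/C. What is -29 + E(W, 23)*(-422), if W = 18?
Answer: -451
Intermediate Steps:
E(C, L) = 1
-29 + E(W, 23)*(-422) = -29 + 1*(-422) = -29 - 422 = -451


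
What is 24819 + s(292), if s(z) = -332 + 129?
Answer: 24616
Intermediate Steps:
s(z) = -203
24819 + s(292) = 24819 - 203 = 24616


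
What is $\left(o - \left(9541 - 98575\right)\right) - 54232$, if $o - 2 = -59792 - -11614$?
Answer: $-13374$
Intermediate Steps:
$o = -48176$ ($o = 2 - 48178 = -48176$)
$\left(o - \left(9541 - 98575\right)\right) - 54232 = \left(-48176 - \left(9541 - 98575\right)\right) - 54232 = \left(-48176 - -89034\right) - 54232 = \left(-48176 + 89034\right) - 54232 = 40858 - 54232 = -13374$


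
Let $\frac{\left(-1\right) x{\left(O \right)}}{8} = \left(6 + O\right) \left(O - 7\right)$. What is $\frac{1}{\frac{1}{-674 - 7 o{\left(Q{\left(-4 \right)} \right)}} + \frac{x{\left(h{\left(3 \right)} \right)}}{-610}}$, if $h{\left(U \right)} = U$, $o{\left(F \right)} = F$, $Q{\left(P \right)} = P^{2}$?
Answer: $- \frac{239730}{113489} \approx -2.1124$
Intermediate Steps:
$x{\left(O \right)} = - 8 \left(-7 + O\right) \left(6 + O\right)$ ($x{\left(O \right)} = - 8 \left(6 + O\right) \left(O - 7\right) = - 8 \left(6 + O\right) \left(-7 + O\right) = - 8 \left(-7 + O\right) \left(6 + O\right)$)
$\frac{1}{\frac{1}{-674 - 7 o{\left(Q{\left(-4 \right)} \right)}} + \frac{x{\left(h{\left(3 \right)} \right)}}{-610}} = \frac{1}{\frac{1}{-674 - 7 \left(-4\right)^{2}} + \frac{336 - 8 \cdot 3^{2} + 8 \cdot 3}{-610}} = \frac{1}{\frac{1}{-674 - 112} + \left(336 - 72 + 24\right) \left(- \frac{1}{610}\right)} = \frac{1}{\frac{1}{-786} + 288 \left(- \frac{1}{610}\right)} = \frac{1}{- \frac{1}{786} - \frac{144}{305}} = \frac{1}{- \frac{113489}{239730}} = - \frac{239730}{113489}$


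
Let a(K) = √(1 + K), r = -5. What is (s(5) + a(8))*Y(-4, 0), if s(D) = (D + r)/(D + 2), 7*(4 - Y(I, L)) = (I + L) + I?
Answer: 108/7 ≈ 15.429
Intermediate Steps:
Y(I, L) = 4 - 2*I/7 - L/7 (Y(I, L) = 4 - ((I + L) + I)/7 = 4 - (L + 2*I)/7 = 4 + (-2*I/7 - L/7) = 4 - 2*I/7 - L/7)
s(D) = (-5 + D)/(2 + D) (s(D) = (D - 5)/(D + 2) = (-5 + D)/(2 + D))
(s(5) + a(8))*Y(-4, 0) = ((-5 + 5)/(2 + 5) + √(1 + 8))*(4 - 2/7*(-4) - ⅐*0) = (0/7 + √9)*(4 + 8/7 + 0) = ((⅐)*0 + 3)*(36/7) = (0 + 3)*(36/7) = 3*(36/7) = 108/7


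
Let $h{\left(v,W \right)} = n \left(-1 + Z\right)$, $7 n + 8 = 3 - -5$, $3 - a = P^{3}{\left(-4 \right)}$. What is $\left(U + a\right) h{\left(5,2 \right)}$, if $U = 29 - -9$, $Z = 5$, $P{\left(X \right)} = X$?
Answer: $0$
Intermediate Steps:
$a = 67$ ($a = 3 - \left(-4\right)^{3} = 3 - -64 = 3 + 64 = 67$)
$n = 0$ ($n = - \frac{8}{7} + \frac{3 - -5}{7} = - \frac{8}{7} + \frac{3 + 5}{7} = - \frac{8}{7} + \frac{1}{7} \cdot 8 = - \frac{8}{7} + \frac{8}{7} = 0$)
$U = 38$ ($U = 29 + 9 = 38$)
$h{\left(v,W \right)} = 0$ ($h{\left(v,W \right)} = 0 \left(-1 + 5\right) = 0 \cdot 4 = 0$)
$\left(U + a\right) h{\left(5,2 \right)} = \left(38 + 67\right) 0 = 105 \cdot 0 = 0$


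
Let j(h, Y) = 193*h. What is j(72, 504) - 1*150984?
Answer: -137088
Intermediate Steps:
j(72, 504) - 1*150984 = 193*72 - 1*150984 = 13896 - 150984 = -137088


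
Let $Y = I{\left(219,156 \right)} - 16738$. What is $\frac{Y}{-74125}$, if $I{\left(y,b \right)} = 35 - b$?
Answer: $\frac{16859}{74125} \approx 0.22744$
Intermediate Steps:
$Y = -16859$ ($Y = \left(35 - 156\right) - 16738 = -121 - 16738 = -16859$)
$\frac{Y}{-74125} = - \frac{16859}{-74125} = \left(-16859\right) \left(- \frac{1}{74125}\right) = \frac{16859}{74125}$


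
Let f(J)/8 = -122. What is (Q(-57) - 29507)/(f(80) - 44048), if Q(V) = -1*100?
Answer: 9869/15008 ≈ 0.65758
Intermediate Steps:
f(J) = -976 (f(J) = 8*(-122) = -976)
Q(V) = -100
(Q(-57) - 29507)/(f(80) - 44048) = (-100 - 29507)/(-976 - 44048) = -29607/(-45024) = -29607*(-1/45024) = 9869/15008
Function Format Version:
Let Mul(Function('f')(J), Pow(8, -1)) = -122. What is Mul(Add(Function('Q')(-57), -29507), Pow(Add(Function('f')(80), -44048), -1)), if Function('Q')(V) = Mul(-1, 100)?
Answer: Rational(9869, 15008) ≈ 0.65758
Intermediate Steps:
Function('f')(J) = -976 (Function('f')(J) = Mul(8, -122) = -976)
Function('Q')(V) = -100
Mul(Add(Function('Q')(-57), -29507), Pow(Add(Function('f')(80), -44048), -1)) = Mul(Add(-100, -29507), Pow(Add(-976, -44048), -1)) = Mul(-29607, Pow(-45024, -1)) = Mul(-29607, Rational(-1, 45024)) = Rational(9869, 15008)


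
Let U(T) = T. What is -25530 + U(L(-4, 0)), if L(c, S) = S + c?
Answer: -25534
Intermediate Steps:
-25530 + U(L(-4, 0)) = -25530 + (0 - 4) = -25530 - 4 = -25534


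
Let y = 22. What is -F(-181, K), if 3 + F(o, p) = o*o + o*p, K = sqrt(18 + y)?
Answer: -32758 + 362*sqrt(10) ≈ -31613.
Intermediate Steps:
K = 2*sqrt(10) (K = sqrt(18 + 22) = sqrt(40) = 2*sqrt(10) ≈ 6.3246)
F(o, p) = -3 + o**2 + o*p (F(o, p) = -3 + (o*o + o*p) = -3 + (o**2 + o*p) = -3 + o**2 + o*p)
-F(-181, K) = -(-3 + (-181)**2 - 362*sqrt(10)) = -(-3 + 32761 - 362*sqrt(10)) = -(32758 - 362*sqrt(10)) = -32758 + 362*sqrt(10)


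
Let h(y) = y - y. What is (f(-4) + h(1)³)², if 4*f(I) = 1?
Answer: 1/16 ≈ 0.062500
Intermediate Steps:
h(y) = 0
f(I) = ¼ (f(I) = (¼)*1 = ¼)
(f(-4) + h(1)³)² = (¼ + 0³)² = (¼ + 0)² = (¼)² = 1/16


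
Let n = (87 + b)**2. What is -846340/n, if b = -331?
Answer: -211585/14884 ≈ -14.216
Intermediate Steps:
n = 59536 (n = (87 - 331)**2 = (-244)**2 = 59536)
-846340/n = -846340/59536 = -846340*1/59536 = -211585/14884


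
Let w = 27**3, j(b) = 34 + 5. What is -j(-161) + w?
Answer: 19644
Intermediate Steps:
j(b) = 39
w = 19683
-j(-161) + w = -1*39 + 19683 = -39 + 19683 = 19644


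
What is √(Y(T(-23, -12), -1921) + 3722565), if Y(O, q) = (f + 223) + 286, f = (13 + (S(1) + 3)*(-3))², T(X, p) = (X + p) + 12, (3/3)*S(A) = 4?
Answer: 3*√413682 ≈ 1929.5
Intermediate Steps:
S(A) = 4
T(X, p) = 12 + X + p
f = 64 (f = (13 + (4 + 3)*(-3))² = (13 + 7*(-3))² = (13 - 21)² = (-8)² = 64)
Y(O, q) = 573 (Y(O, q) = (64 + 223) + 286 = 287 + 286 = 573)
√(Y(T(-23, -12), -1921) + 3722565) = √(573 + 3722565) = √3723138 = 3*√413682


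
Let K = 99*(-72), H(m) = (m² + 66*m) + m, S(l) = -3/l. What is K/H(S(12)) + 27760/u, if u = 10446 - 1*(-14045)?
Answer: 933520496/2179699 ≈ 428.28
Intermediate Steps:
H(m) = m² + 67*m
K = -7128
u = 24491 (u = 10446 + 14045 = 24491)
K/H(S(12)) + 27760/u = -7128*(-4/(67 - 3/12)) + 27760/24491 = -7128*(-4/(67 - 3*1/12)) + 27760*(1/24491) = -7128*(-4/(67 - ¼)) + 27760/24491 = -7128/((-¼*267/4)) + 27760/24491 = -7128/(-267/16) + 27760/24491 = -7128*(-16/267) + 27760/24491 = 38016/89 + 27760/24491 = 933520496/2179699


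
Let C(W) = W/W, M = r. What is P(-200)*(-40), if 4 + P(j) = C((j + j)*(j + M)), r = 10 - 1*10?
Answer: 120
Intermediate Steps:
r = 0 (r = 10 - 10 = 0)
M = 0
C(W) = 1
P(j) = -3 (P(j) = -4 + 1 = -3)
P(-200)*(-40) = -3*(-40) = 120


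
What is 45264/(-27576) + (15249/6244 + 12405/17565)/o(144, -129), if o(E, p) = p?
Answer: -200594331171/120416782556 ≈ -1.6658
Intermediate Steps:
45264/(-27576) + (15249/6244 + 12405/17565)/o(144, -129) = 45264/(-27576) + (15249/6244 + 12405/17565)/(-129) = 45264*(-1/27576) + (15249*(1/6244) + 12405*(1/17565))*(-1/129) = -1886/1149 + (15249/6244 + 827/1171)*(-1/129) = -1886/1149 + (23020367/7311724)*(-1/129) = -1886/1149 - 23020367/943212396 = -200594331171/120416782556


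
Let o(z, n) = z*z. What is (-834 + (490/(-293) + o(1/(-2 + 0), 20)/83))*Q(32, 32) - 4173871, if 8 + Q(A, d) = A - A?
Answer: -101341787707/24319 ≈ -4.1672e+6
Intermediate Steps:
o(z, n) = z²
Q(A, d) = -8 (Q(A, d) = -8 + (A - A) = -8 + 0 = -8)
(-834 + (490/(-293) + o(1/(-2 + 0), 20)/83))*Q(32, 32) - 4173871 = (-834 + (490/(-293) + (1/(-2 + 0))²/83))*(-8) - 4173871 = (-834 + (490*(-1/293) + (1/(-2))²*(1/83)))*(-8) - 4173871 = (-834 + (-490/293 + (-½)²*(1/83)))*(-8) - 4173871 = (-834 + (-490/293 + (¼)*(1/83)))*(-8) - 4173871 = (-834 + (-490/293 + 1/332))*(-8) - 4173871 = (-834 - 162387/97276)*(-8) - 4173871 = -81290571/97276*(-8) - 4173871 = 162581142/24319 - 4173871 = -101341787707/24319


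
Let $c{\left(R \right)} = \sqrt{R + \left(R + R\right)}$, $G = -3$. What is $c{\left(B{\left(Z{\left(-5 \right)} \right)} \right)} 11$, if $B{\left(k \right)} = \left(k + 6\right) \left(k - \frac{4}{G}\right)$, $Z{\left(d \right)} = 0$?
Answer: $22 \sqrt{6} \approx 53.889$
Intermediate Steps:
$B{\left(k \right)} = \left(6 + k\right) \left(\frac{4}{3} + k\right)$ ($B{\left(k \right)} = \left(k + 6\right) \left(k - \frac{4}{-3}\right) = \left(6 + k\right) \left(k - - \frac{4}{3}\right) = \left(6 + k\right) \left(k + \frac{4}{3}\right) = \left(6 + k\right) \left(\frac{4}{3} + k\right)$)
$c{\left(R \right)} = \sqrt{3} \sqrt{R}$ ($c{\left(R \right)} = \sqrt{R + 2 R} = \sqrt{3 R} = \sqrt{3} \sqrt{R}$)
$c{\left(B{\left(Z{\left(-5 \right)} \right)} \right)} 11 = \sqrt{3} \sqrt{8 + 0^{2} + \frac{22}{3} \cdot 0} \cdot 11 = \sqrt{3} \sqrt{8 + 0 + 0} \cdot 11 = \sqrt{3} \sqrt{8} \cdot 11 = \sqrt{3} \cdot 2 \sqrt{2} \cdot 11 = 2 \sqrt{6} \cdot 11 = 22 \sqrt{6}$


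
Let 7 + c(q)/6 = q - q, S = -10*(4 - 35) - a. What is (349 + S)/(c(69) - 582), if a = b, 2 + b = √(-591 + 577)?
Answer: -661/624 + I*√14/624 ≈ -1.0593 + 0.0059962*I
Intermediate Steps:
b = -2 + I*√14 (b = -2 + √(-591 + 577) = -2 + √(-14) = -2 + I*√14 ≈ -2.0 + 3.7417*I)
a = -2 + I*√14 ≈ -2.0 + 3.7417*I
S = 312 - I*√14 (S = -10*(4 - 35) - (-2 + I*√14) = -10*(-31) + (2 - I*√14) = 310 + (2 - I*√14) = 312 - I*√14 ≈ 312.0 - 3.7417*I)
c(q) = -42 (c(q) = -42 + 6*(q - q) = -42 + 6*0 = -42 + 0 = -42)
(349 + S)/(c(69) - 582) = (349 + (312 - I*√14))/(-42 - 582) = (661 - I*√14)/(-624) = (661 - I*√14)*(-1/624) = -661/624 + I*√14/624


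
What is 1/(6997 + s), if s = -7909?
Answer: -1/912 ≈ -0.0010965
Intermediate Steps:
1/(6997 + s) = 1/(6997 - 7909) = 1/(-912) = -1/912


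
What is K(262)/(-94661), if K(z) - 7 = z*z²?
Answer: -17984735/94661 ≈ -189.99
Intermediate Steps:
K(z) = 7 + z³ (K(z) = 7 + z*z² = 7 + z³)
K(262)/(-94661) = (7 + 262³)/(-94661) = (7 + 17984728)*(-1/94661) = 17984735*(-1/94661) = -17984735/94661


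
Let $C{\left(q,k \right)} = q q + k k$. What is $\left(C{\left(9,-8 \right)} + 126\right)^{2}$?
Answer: $73441$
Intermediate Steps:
$C{\left(q,k \right)} = k^{2} + q^{2}$ ($C{\left(q,k \right)} = q^{2} + k^{2} = k^{2} + q^{2}$)
$\left(C{\left(9,-8 \right)} + 126\right)^{2} = \left(\left(\left(-8\right)^{2} + 9^{2}\right) + 126\right)^{2} = \left(\left(64 + 81\right) + 126\right)^{2} = \left(145 + 126\right)^{2} = 271^{2} = 73441$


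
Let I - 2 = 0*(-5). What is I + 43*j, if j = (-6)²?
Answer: 1550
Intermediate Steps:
j = 36
I = 2 (I = 2 + 0*(-5) = 2 + 0 = 2)
I + 43*j = 2 + 43*36 = 2 + 1548 = 1550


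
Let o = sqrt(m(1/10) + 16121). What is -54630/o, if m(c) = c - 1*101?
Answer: -54630*sqrt(1602010)/160201 ≈ -431.62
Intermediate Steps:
m(c) = -101 + c (m(c) = c - 101 = -101 + c)
o = sqrt(1602010)/10 (o = sqrt((-101 + 1/10) + 16121) = sqrt(-1009/10 + 16121) = sqrt(160201/10) = sqrt(1602010)/10 ≈ 126.57)
-54630/o = -54630*sqrt(1602010)/160201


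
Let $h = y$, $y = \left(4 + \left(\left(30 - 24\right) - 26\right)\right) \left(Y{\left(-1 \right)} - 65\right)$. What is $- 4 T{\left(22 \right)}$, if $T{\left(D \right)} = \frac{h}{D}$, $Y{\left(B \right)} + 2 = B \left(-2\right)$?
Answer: $- \frac{2080}{11} \approx -189.09$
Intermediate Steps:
$Y{\left(B \right)} = -2 - 2 B$ ($Y{\left(B \right)} = -2 + B \left(-2\right) = -2 - 2 B$)
$y = 1040$ ($y = \left(4 + \left(\left(30 - 24\right) - 26\right)\right) \left(\left(-2 - -2\right) - 65\right) = \left(4 + \left(6 - 26\right)\right) \left(\left(-2 + 2\right) - 65\right) = \left(4 - 20\right) \left(0 - 65\right) = \left(-16\right) \left(-65\right) = 1040$)
$h = 1040$
$T{\left(D \right)} = \frac{1040}{D}$
$- 4 T{\left(22 \right)} = - 4 \cdot \frac{1040}{22} = - 4 \cdot 1040 \cdot \frac{1}{22} = \left(-4\right) \frac{520}{11} = - \frac{2080}{11}$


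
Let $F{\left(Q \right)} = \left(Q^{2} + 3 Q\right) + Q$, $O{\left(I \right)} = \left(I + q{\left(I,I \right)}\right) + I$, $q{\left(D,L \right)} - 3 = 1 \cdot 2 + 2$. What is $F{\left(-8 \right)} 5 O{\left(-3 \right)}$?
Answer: $160$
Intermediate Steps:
$q{\left(D,L \right)} = 7$ ($q{\left(D,L \right)} = 3 + \left(1 \cdot 2 + 2\right) = 3 + \left(2 + 2\right) = 3 + 4 = 7$)
$O{\left(I \right)} = 7 + 2 I$ ($O{\left(I \right)} = \left(I + 7\right) + I = \left(7 + I\right) + I = 7 + 2 I$)
$F{\left(Q \right)} = Q^{2} + 4 Q$
$F{\left(-8 \right)} 5 O{\left(-3 \right)} = - 8 \left(4 - 8\right) 5 \left(7 + 2 \left(-3\right)\right) = \left(-8\right) \left(-4\right) 5 \left(7 - 6\right) = 32 \cdot 5 \cdot 1 = 160 \cdot 1 = 160$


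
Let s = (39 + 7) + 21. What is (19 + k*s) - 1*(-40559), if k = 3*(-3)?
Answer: 39975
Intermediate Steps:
s = 67 (s = 46 + 21 = 67)
k = -9
(19 + k*s) - 1*(-40559) = (19 - 9*67) - 1*(-40559) = (19 - 603) + 40559 = -584 + 40559 = 39975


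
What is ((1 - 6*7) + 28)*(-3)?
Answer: 39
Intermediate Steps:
((1 - 6*7) + 28)*(-3) = ((1 - 42) + 28)*(-3) = (-41 + 28)*(-3) = -13*(-3) = 39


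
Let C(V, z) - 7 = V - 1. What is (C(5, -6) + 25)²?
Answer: 1296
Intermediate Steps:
C(V, z) = 6 + V (C(V, z) = 7 + (V - 1) = 7 + (-1 + V) = 6 + V)
(C(5, -6) + 25)² = ((6 + 5) + 25)² = (11 + 25)² = 36² = 1296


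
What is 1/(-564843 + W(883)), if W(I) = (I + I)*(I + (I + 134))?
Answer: 1/2790557 ≈ 3.5835e-7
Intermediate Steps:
W(I) = 2*I*(134 + 2*I) (W(I) = (2*I)*(I + (134 + I)) = (2*I)*(134 + 2*I) = 2*I*(134 + 2*I))
1/(-564843 + W(883)) = 1/(-564843 + 4*883*(67 + 883)) = 1/(-564843 + 4*883*950) = 1/(-564843 + 3355400) = 1/2790557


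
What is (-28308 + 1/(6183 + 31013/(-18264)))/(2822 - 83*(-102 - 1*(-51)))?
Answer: -3195840105828/796476334445 ≈ -4.0125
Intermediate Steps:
(-28308 + 1/(6183 + 31013/(-18264)))/(2822 - 83*(-102 - 1*(-51))) = (-28308 + 1/(6183 + 31013*(-1/18264)))/(2822 - 83*(-102 + 51)) = (-28308 + 1/(6183 - 31013/18264))/(2822 - 83*(-51)) = (-28308 + 1/(112895299/18264))/(2822 + 4233) = (-28308 + 18264/112895299)/7055 = -3195840105828/112895299*1/7055 = -3195840105828/796476334445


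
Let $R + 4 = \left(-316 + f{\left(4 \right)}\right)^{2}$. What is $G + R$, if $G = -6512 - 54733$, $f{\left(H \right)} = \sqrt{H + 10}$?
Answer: $38621 - 632 \sqrt{14} \approx 36256.0$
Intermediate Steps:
$f{\left(H \right)} = \sqrt{10 + H}$
$G = -61245$ ($G = -6512 - 54733 = -61245$)
$R = -4 + \left(-316 + \sqrt{14}\right)^{2}$ ($R = -4 + \left(-316 + \sqrt{10 + 4}\right)^{2} = -4 + \left(-316 + \sqrt{14}\right)^{2} \approx 97501.0$)
$G + R = -61245 + \left(99866 - 632 \sqrt{14}\right) = 38621 - 632 \sqrt{14}$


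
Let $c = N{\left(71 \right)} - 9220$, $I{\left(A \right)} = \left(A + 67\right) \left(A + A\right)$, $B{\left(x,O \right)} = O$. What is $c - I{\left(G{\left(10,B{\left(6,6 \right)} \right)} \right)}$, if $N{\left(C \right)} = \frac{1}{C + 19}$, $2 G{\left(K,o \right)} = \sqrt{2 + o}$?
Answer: $- \frac{830159}{90} - 134 \sqrt{2} \approx -9413.5$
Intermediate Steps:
$G{\left(K,o \right)} = \frac{\sqrt{2 + o}}{2}$
$N{\left(C \right)} = \frac{1}{19 + C}$
$I{\left(A \right)} = 2 A \left(67 + A\right)$ ($I{\left(A \right)} = \left(67 + A\right) 2 A = 2 A \left(67 + A\right)$)
$c = - \frac{829799}{90}$ ($c = \frac{1}{19 + 71} - 9220 = \frac{1}{90} - 9220 = - \frac{829799}{90} \approx -9220.0$)
$c - I{\left(G{\left(10,B{\left(6,6 \right)} \right)} \right)} = - \frac{829799}{90} - 2 \frac{\sqrt{2 + 6}}{2} \left(67 + \frac{\sqrt{2 + 6}}{2}\right) = - \frac{829799}{90} - 2 \frac{\sqrt{8}}{2} \left(67 + \frac{\sqrt{8}}{2}\right) = - \frac{829799}{90} - 2 \frac{2 \sqrt{2}}{2} \left(67 + \frac{2 \sqrt{2}}{2}\right) = - \frac{829799}{90} - 2 \sqrt{2} \left(67 + \sqrt{2}\right)$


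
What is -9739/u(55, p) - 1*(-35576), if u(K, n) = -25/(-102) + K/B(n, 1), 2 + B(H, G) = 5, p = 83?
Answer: 66423142/1895 ≈ 35052.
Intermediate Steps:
B(H, G) = 3 (B(H, G) = -2 + 5 = 3)
u(K, n) = 25/102 + K/3 (u(K, n) = -25/(-102) + K/3 = -25*(-1/102) + K*(⅓) = 25/102 + K/3)
-9739/u(55, p) - 1*(-35576) = -9739/(25/102 + (⅓)*55) - 1*(-35576) = -9739/(25/102 + 55/3) + 35576 = -9739/1895/102 + 35576 = -9739*102/1895 + 35576 = -993378/1895 + 35576 = 66423142/1895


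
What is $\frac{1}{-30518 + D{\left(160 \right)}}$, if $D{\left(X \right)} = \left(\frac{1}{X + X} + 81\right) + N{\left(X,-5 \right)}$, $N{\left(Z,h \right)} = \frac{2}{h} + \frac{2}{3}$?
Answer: $- \frac{960}{29219261} \approx -3.2855 \cdot 10^{-5}$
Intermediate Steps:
$N{\left(Z,h \right)} = \frac{2}{3} + \frac{2}{h}$ ($N{\left(Z,h \right)} = \frac{2}{h} + 2 \cdot \frac{1}{3} = \frac{2}{h} + \frac{2}{3} = \frac{2}{3} + \frac{2}{h}$)
$D{\left(X \right)} = \frac{1219}{15} + \frac{1}{2 X}$ ($D{\left(X \right)} = \left(\frac{1}{X + X} + 81\right) + \left(\frac{2}{3} + \frac{2}{-5}\right) = \left(\frac{1}{2 X} + 81\right) + \left(\frac{2}{3} + 2 \left(- \frac{1}{5}\right)\right) = \left(\frac{1}{2 X} + 81\right) + \left(\frac{2}{3} - \frac{2}{5}\right) = \left(81 + \frac{1}{2 X}\right) + \frac{4}{15} = \frac{1219}{15} + \frac{1}{2 X}$)
$\frac{1}{-30518 + D{\left(160 \right)}} = \frac{1}{-30518 + \frac{15 + 2438 \cdot 160}{30 \cdot 160}} = \frac{1}{-30518 + \frac{1}{30} \cdot \frac{1}{160} \left(15 + 390080\right)} = \frac{1}{-30518 + \frac{1}{30} \cdot \frac{1}{160} \cdot 390095} = \frac{1}{-30518 + \frac{78019}{960}} = \frac{1}{- \frac{29219261}{960}} = - \frac{960}{29219261}$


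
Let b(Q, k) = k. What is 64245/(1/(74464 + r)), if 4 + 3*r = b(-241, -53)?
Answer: 4782719025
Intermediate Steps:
r = -19 (r = -4/3 + (1/3)*(-53) = -4/3 - 53/3 = -19)
64245/(1/(74464 + r)) = 64245/(1/(74464 - 19)) = 64245/(1/74445) = 64245*74445 = 4782719025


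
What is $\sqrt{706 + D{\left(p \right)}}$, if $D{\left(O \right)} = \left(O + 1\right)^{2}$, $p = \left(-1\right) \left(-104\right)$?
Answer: $\sqrt{11731} \approx 108.31$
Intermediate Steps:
$p = 104$
$D{\left(O \right)} = \left(1 + O\right)^{2}$
$\sqrt{706 + D{\left(p \right)}} = \sqrt{706 + \left(1 + 104\right)^{2}} = \sqrt{706 + 105^{2}} = \sqrt{706 + 11025} = \sqrt{11731}$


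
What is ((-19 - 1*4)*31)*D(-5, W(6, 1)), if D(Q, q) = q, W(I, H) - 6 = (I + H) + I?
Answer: -13547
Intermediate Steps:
W(I, H) = 6 + H + 2*I (W(I, H) = 6 + ((I + H) + I) = 6 + ((H + I) + I) = 6 + (H + 2*I) = 6 + H + 2*I)
((-19 - 1*4)*31)*D(-5, W(6, 1)) = ((-19 - 1*4)*31)*(6 + 1 + 2*6) = ((-19 - 4)*31)*(6 + 1 + 12) = -23*31*19 = -713*19 = -13547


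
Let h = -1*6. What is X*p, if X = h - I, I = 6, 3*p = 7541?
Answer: -30164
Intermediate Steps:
p = 7541/3 (p = (1/3)*7541 = 7541/3 ≈ 2513.7)
h = -6
X = -12 (X = -6 - 1*6 = -6 - 6 = -12)
X*p = -12*7541/3 = -30164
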